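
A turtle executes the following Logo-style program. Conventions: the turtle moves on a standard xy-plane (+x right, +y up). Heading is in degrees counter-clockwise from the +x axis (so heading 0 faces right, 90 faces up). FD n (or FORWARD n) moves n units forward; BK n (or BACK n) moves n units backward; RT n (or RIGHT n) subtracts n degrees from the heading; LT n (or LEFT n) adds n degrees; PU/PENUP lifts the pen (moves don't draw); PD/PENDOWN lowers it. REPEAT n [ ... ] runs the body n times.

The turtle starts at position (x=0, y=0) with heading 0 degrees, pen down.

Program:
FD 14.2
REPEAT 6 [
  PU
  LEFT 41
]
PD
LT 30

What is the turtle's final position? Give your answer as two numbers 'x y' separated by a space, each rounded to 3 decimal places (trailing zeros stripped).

Answer: 14.2 0

Derivation:
Executing turtle program step by step:
Start: pos=(0,0), heading=0, pen down
FD 14.2: (0,0) -> (14.2,0) [heading=0, draw]
REPEAT 6 [
  -- iteration 1/6 --
  PU: pen up
  LT 41: heading 0 -> 41
  -- iteration 2/6 --
  PU: pen up
  LT 41: heading 41 -> 82
  -- iteration 3/6 --
  PU: pen up
  LT 41: heading 82 -> 123
  -- iteration 4/6 --
  PU: pen up
  LT 41: heading 123 -> 164
  -- iteration 5/6 --
  PU: pen up
  LT 41: heading 164 -> 205
  -- iteration 6/6 --
  PU: pen up
  LT 41: heading 205 -> 246
]
PD: pen down
LT 30: heading 246 -> 276
Final: pos=(14.2,0), heading=276, 1 segment(s) drawn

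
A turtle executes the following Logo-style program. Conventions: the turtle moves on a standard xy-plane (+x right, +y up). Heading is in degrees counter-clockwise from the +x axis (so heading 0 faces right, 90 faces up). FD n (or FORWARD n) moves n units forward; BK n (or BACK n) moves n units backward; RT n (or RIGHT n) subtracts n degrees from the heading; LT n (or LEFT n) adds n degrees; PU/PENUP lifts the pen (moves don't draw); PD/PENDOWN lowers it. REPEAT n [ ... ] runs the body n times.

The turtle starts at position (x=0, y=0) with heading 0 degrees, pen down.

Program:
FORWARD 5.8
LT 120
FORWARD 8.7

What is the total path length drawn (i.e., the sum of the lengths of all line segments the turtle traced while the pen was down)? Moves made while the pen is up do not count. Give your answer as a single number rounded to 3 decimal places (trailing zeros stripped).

Answer: 14.5

Derivation:
Executing turtle program step by step:
Start: pos=(0,0), heading=0, pen down
FD 5.8: (0,0) -> (5.8,0) [heading=0, draw]
LT 120: heading 0 -> 120
FD 8.7: (5.8,0) -> (1.45,7.534) [heading=120, draw]
Final: pos=(1.45,7.534), heading=120, 2 segment(s) drawn

Segment lengths:
  seg 1: (0,0) -> (5.8,0), length = 5.8
  seg 2: (5.8,0) -> (1.45,7.534), length = 8.7
Total = 14.5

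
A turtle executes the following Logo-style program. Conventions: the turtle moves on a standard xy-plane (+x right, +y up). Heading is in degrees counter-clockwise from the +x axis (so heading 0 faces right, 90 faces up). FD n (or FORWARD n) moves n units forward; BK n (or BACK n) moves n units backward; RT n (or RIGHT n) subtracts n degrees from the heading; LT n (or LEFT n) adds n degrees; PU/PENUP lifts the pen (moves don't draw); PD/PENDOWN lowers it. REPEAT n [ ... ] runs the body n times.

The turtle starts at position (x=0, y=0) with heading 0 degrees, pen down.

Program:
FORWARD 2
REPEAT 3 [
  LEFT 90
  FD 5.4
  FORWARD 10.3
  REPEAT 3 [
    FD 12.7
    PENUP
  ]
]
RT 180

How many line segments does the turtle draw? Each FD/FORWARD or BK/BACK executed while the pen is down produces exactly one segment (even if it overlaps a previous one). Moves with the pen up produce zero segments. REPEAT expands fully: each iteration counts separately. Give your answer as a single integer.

Executing turtle program step by step:
Start: pos=(0,0), heading=0, pen down
FD 2: (0,0) -> (2,0) [heading=0, draw]
REPEAT 3 [
  -- iteration 1/3 --
  LT 90: heading 0 -> 90
  FD 5.4: (2,0) -> (2,5.4) [heading=90, draw]
  FD 10.3: (2,5.4) -> (2,15.7) [heading=90, draw]
  REPEAT 3 [
    -- iteration 1/3 --
    FD 12.7: (2,15.7) -> (2,28.4) [heading=90, draw]
    PU: pen up
    -- iteration 2/3 --
    FD 12.7: (2,28.4) -> (2,41.1) [heading=90, move]
    PU: pen up
    -- iteration 3/3 --
    FD 12.7: (2,41.1) -> (2,53.8) [heading=90, move]
    PU: pen up
  ]
  -- iteration 2/3 --
  LT 90: heading 90 -> 180
  FD 5.4: (2,53.8) -> (-3.4,53.8) [heading=180, move]
  FD 10.3: (-3.4,53.8) -> (-13.7,53.8) [heading=180, move]
  REPEAT 3 [
    -- iteration 1/3 --
    FD 12.7: (-13.7,53.8) -> (-26.4,53.8) [heading=180, move]
    PU: pen up
    -- iteration 2/3 --
    FD 12.7: (-26.4,53.8) -> (-39.1,53.8) [heading=180, move]
    PU: pen up
    -- iteration 3/3 --
    FD 12.7: (-39.1,53.8) -> (-51.8,53.8) [heading=180, move]
    PU: pen up
  ]
  -- iteration 3/3 --
  LT 90: heading 180 -> 270
  FD 5.4: (-51.8,53.8) -> (-51.8,48.4) [heading=270, move]
  FD 10.3: (-51.8,48.4) -> (-51.8,38.1) [heading=270, move]
  REPEAT 3 [
    -- iteration 1/3 --
    FD 12.7: (-51.8,38.1) -> (-51.8,25.4) [heading=270, move]
    PU: pen up
    -- iteration 2/3 --
    FD 12.7: (-51.8,25.4) -> (-51.8,12.7) [heading=270, move]
    PU: pen up
    -- iteration 3/3 --
    FD 12.7: (-51.8,12.7) -> (-51.8,0) [heading=270, move]
    PU: pen up
  ]
]
RT 180: heading 270 -> 90
Final: pos=(-51.8,0), heading=90, 4 segment(s) drawn
Segments drawn: 4

Answer: 4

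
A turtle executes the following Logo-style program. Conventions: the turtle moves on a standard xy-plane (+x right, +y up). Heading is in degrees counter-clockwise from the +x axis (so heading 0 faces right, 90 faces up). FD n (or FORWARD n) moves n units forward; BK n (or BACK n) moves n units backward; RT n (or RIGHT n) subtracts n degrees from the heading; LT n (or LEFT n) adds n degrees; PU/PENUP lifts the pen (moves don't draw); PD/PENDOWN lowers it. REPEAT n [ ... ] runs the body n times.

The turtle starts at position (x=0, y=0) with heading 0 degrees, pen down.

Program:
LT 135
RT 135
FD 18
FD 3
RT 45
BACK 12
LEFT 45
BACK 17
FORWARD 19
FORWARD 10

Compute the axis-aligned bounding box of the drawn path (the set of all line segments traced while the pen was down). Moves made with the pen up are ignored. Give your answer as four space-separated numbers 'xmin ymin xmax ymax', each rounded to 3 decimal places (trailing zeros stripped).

Answer: -4.485 0 24.515 8.485

Derivation:
Executing turtle program step by step:
Start: pos=(0,0), heading=0, pen down
LT 135: heading 0 -> 135
RT 135: heading 135 -> 0
FD 18: (0,0) -> (18,0) [heading=0, draw]
FD 3: (18,0) -> (21,0) [heading=0, draw]
RT 45: heading 0 -> 315
BK 12: (21,0) -> (12.515,8.485) [heading=315, draw]
LT 45: heading 315 -> 0
BK 17: (12.515,8.485) -> (-4.485,8.485) [heading=0, draw]
FD 19: (-4.485,8.485) -> (14.515,8.485) [heading=0, draw]
FD 10: (14.515,8.485) -> (24.515,8.485) [heading=0, draw]
Final: pos=(24.515,8.485), heading=0, 6 segment(s) drawn

Segment endpoints: x in {-4.485, 0, 12.515, 14.515, 18, 21, 24.515}, y in {0, 8.485}
xmin=-4.485, ymin=0, xmax=24.515, ymax=8.485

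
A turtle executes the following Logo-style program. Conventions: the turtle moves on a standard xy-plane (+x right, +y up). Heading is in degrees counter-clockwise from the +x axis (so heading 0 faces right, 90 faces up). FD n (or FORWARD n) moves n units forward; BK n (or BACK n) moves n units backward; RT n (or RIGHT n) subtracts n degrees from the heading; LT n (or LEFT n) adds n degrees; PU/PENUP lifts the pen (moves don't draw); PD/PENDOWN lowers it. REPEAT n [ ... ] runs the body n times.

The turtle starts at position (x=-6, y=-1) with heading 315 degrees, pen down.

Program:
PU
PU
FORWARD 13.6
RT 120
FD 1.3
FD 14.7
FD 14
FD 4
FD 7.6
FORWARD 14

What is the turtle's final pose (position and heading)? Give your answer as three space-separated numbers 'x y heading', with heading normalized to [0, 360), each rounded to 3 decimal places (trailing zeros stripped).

Answer: -50.089 -25.007 195

Derivation:
Executing turtle program step by step:
Start: pos=(-6,-1), heading=315, pen down
PU: pen up
PU: pen up
FD 13.6: (-6,-1) -> (3.617,-10.617) [heading=315, move]
RT 120: heading 315 -> 195
FD 1.3: (3.617,-10.617) -> (2.361,-10.953) [heading=195, move]
FD 14.7: (2.361,-10.953) -> (-11.838,-14.758) [heading=195, move]
FD 14: (-11.838,-14.758) -> (-25.361,-18.381) [heading=195, move]
FD 4: (-25.361,-18.381) -> (-29.225,-19.416) [heading=195, move]
FD 7.6: (-29.225,-19.416) -> (-36.566,-21.384) [heading=195, move]
FD 14: (-36.566,-21.384) -> (-50.089,-25.007) [heading=195, move]
Final: pos=(-50.089,-25.007), heading=195, 0 segment(s) drawn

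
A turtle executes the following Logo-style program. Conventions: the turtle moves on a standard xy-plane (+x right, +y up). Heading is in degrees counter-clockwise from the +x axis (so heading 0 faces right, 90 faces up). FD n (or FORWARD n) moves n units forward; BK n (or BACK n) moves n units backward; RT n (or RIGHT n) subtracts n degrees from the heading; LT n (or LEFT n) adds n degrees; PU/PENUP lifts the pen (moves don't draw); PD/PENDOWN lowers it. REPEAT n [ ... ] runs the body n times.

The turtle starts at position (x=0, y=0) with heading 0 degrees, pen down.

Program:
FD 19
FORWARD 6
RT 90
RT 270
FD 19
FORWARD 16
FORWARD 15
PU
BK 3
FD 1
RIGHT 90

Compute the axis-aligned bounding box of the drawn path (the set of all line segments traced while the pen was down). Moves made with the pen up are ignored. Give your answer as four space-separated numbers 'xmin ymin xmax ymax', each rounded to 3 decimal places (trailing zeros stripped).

Answer: 0 0 75 0

Derivation:
Executing turtle program step by step:
Start: pos=(0,0), heading=0, pen down
FD 19: (0,0) -> (19,0) [heading=0, draw]
FD 6: (19,0) -> (25,0) [heading=0, draw]
RT 90: heading 0 -> 270
RT 270: heading 270 -> 0
FD 19: (25,0) -> (44,0) [heading=0, draw]
FD 16: (44,0) -> (60,0) [heading=0, draw]
FD 15: (60,0) -> (75,0) [heading=0, draw]
PU: pen up
BK 3: (75,0) -> (72,0) [heading=0, move]
FD 1: (72,0) -> (73,0) [heading=0, move]
RT 90: heading 0 -> 270
Final: pos=(73,0), heading=270, 5 segment(s) drawn

Segment endpoints: x in {0, 19, 25, 44, 60, 75}, y in {0, 0, 0, 0}
xmin=0, ymin=0, xmax=75, ymax=0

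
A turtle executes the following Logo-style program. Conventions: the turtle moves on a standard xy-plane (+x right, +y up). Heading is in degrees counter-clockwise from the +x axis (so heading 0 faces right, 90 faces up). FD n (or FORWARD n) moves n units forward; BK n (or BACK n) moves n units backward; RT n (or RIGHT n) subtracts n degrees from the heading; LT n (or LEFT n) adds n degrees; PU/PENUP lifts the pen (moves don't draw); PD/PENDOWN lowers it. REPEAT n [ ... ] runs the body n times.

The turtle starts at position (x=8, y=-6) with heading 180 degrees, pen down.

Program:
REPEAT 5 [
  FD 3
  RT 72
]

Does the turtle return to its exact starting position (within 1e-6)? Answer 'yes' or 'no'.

Answer: yes

Derivation:
Executing turtle program step by step:
Start: pos=(8,-6), heading=180, pen down
REPEAT 5 [
  -- iteration 1/5 --
  FD 3: (8,-6) -> (5,-6) [heading=180, draw]
  RT 72: heading 180 -> 108
  -- iteration 2/5 --
  FD 3: (5,-6) -> (4.073,-3.147) [heading=108, draw]
  RT 72: heading 108 -> 36
  -- iteration 3/5 --
  FD 3: (4.073,-3.147) -> (6.5,-1.383) [heading=36, draw]
  RT 72: heading 36 -> 324
  -- iteration 4/5 --
  FD 3: (6.5,-1.383) -> (8.927,-3.147) [heading=324, draw]
  RT 72: heading 324 -> 252
  -- iteration 5/5 --
  FD 3: (8.927,-3.147) -> (8,-6) [heading=252, draw]
  RT 72: heading 252 -> 180
]
Final: pos=(8,-6), heading=180, 5 segment(s) drawn

Start position: (8, -6)
Final position: (8, -6)
Distance = 0; < 1e-6 -> CLOSED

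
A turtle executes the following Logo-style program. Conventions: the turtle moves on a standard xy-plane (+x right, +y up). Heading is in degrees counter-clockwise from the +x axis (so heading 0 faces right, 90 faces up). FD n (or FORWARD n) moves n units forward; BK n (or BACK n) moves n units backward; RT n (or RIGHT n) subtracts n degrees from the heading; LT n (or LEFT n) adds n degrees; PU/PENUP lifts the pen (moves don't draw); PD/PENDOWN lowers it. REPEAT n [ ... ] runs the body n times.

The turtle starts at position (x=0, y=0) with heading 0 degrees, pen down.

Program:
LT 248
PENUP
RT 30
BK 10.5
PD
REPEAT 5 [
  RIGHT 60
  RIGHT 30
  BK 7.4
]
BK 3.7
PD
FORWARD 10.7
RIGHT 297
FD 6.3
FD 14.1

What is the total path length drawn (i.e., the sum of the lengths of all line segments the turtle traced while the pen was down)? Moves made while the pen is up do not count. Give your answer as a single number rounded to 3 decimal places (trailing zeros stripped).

Answer: 71.8

Derivation:
Executing turtle program step by step:
Start: pos=(0,0), heading=0, pen down
LT 248: heading 0 -> 248
PU: pen up
RT 30: heading 248 -> 218
BK 10.5: (0,0) -> (8.274,6.464) [heading=218, move]
PD: pen down
REPEAT 5 [
  -- iteration 1/5 --
  RT 60: heading 218 -> 158
  RT 30: heading 158 -> 128
  BK 7.4: (8.274,6.464) -> (12.83,0.633) [heading=128, draw]
  -- iteration 2/5 --
  RT 60: heading 128 -> 68
  RT 30: heading 68 -> 38
  BK 7.4: (12.83,0.633) -> (6.999,-3.923) [heading=38, draw]
  -- iteration 3/5 --
  RT 60: heading 38 -> 338
  RT 30: heading 338 -> 308
  BK 7.4: (6.999,-3.923) -> (2.443,1.909) [heading=308, draw]
  -- iteration 4/5 --
  RT 60: heading 308 -> 248
  RT 30: heading 248 -> 218
  BK 7.4: (2.443,1.909) -> (8.274,6.464) [heading=218, draw]
  -- iteration 5/5 --
  RT 60: heading 218 -> 158
  RT 30: heading 158 -> 128
  BK 7.4: (8.274,6.464) -> (12.83,0.633) [heading=128, draw]
]
BK 3.7: (12.83,0.633) -> (15.108,-2.282) [heading=128, draw]
PD: pen down
FD 10.7: (15.108,-2.282) -> (8.52,6.149) [heading=128, draw]
RT 297: heading 128 -> 191
FD 6.3: (8.52,6.149) -> (2.336,4.947) [heading=191, draw]
FD 14.1: (2.336,4.947) -> (-11.505,2.257) [heading=191, draw]
Final: pos=(-11.505,2.257), heading=191, 9 segment(s) drawn

Segment lengths:
  seg 1: (8.274,6.464) -> (12.83,0.633), length = 7.4
  seg 2: (12.83,0.633) -> (6.999,-3.923), length = 7.4
  seg 3: (6.999,-3.923) -> (2.443,1.909), length = 7.4
  seg 4: (2.443,1.909) -> (8.274,6.464), length = 7.4
  seg 5: (8.274,6.464) -> (12.83,0.633), length = 7.4
  seg 6: (12.83,0.633) -> (15.108,-2.282), length = 3.7
  seg 7: (15.108,-2.282) -> (8.52,6.149), length = 10.7
  seg 8: (8.52,6.149) -> (2.336,4.947), length = 6.3
  seg 9: (2.336,4.947) -> (-11.505,2.257), length = 14.1
Total = 71.8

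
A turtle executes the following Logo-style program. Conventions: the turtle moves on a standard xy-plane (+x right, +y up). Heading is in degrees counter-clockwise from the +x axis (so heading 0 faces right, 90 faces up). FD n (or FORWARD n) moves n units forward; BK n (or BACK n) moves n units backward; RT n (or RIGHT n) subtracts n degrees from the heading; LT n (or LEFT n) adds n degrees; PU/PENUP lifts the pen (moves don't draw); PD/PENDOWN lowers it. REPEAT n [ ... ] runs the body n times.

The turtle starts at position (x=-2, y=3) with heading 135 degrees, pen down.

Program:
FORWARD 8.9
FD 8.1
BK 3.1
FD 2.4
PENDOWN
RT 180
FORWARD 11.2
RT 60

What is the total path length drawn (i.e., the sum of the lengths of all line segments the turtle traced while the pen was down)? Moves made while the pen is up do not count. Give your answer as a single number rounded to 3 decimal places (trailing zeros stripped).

Answer: 33.7

Derivation:
Executing turtle program step by step:
Start: pos=(-2,3), heading=135, pen down
FD 8.9: (-2,3) -> (-8.293,9.293) [heading=135, draw]
FD 8.1: (-8.293,9.293) -> (-14.021,15.021) [heading=135, draw]
BK 3.1: (-14.021,15.021) -> (-11.829,12.829) [heading=135, draw]
FD 2.4: (-11.829,12.829) -> (-13.526,14.526) [heading=135, draw]
PD: pen down
RT 180: heading 135 -> 315
FD 11.2: (-13.526,14.526) -> (-5.606,6.606) [heading=315, draw]
RT 60: heading 315 -> 255
Final: pos=(-5.606,6.606), heading=255, 5 segment(s) drawn

Segment lengths:
  seg 1: (-2,3) -> (-8.293,9.293), length = 8.9
  seg 2: (-8.293,9.293) -> (-14.021,15.021), length = 8.1
  seg 3: (-14.021,15.021) -> (-11.829,12.829), length = 3.1
  seg 4: (-11.829,12.829) -> (-13.526,14.526), length = 2.4
  seg 5: (-13.526,14.526) -> (-5.606,6.606), length = 11.2
Total = 33.7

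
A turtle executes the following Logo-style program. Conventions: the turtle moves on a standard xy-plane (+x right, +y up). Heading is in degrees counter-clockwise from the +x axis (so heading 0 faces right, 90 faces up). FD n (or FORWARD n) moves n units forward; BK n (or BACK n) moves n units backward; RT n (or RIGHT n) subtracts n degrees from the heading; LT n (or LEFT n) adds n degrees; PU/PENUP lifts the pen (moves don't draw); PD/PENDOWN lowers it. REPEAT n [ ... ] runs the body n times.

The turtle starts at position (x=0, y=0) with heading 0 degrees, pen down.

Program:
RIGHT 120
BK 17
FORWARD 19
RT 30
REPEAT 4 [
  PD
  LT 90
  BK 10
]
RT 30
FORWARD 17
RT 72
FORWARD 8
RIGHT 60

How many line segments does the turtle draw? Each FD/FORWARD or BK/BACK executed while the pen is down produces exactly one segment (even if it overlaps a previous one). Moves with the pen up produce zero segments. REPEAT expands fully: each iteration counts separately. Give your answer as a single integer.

Answer: 8

Derivation:
Executing turtle program step by step:
Start: pos=(0,0), heading=0, pen down
RT 120: heading 0 -> 240
BK 17: (0,0) -> (8.5,14.722) [heading=240, draw]
FD 19: (8.5,14.722) -> (-1,-1.732) [heading=240, draw]
RT 30: heading 240 -> 210
REPEAT 4 [
  -- iteration 1/4 --
  PD: pen down
  LT 90: heading 210 -> 300
  BK 10: (-1,-1.732) -> (-6,6.928) [heading=300, draw]
  -- iteration 2/4 --
  PD: pen down
  LT 90: heading 300 -> 30
  BK 10: (-6,6.928) -> (-14.66,1.928) [heading=30, draw]
  -- iteration 3/4 --
  PD: pen down
  LT 90: heading 30 -> 120
  BK 10: (-14.66,1.928) -> (-9.66,-6.732) [heading=120, draw]
  -- iteration 4/4 --
  PD: pen down
  LT 90: heading 120 -> 210
  BK 10: (-9.66,-6.732) -> (-1,-1.732) [heading=210, draw]
]
RT 30: heading 210 -> 180
FD 17: (-1,-1.732) -> (-18,-1.732) [heading=180, draw]
RT 72: heading 180 -> 108
FD 8: (-18,-1.732) -> (-20.472,5.876) [heading=108, draw]
RT 60: heading 108 -> 48
Final: pos=(-20.472,5.876), heading=48, 8 segment(s) drawn
Segments drawn: 8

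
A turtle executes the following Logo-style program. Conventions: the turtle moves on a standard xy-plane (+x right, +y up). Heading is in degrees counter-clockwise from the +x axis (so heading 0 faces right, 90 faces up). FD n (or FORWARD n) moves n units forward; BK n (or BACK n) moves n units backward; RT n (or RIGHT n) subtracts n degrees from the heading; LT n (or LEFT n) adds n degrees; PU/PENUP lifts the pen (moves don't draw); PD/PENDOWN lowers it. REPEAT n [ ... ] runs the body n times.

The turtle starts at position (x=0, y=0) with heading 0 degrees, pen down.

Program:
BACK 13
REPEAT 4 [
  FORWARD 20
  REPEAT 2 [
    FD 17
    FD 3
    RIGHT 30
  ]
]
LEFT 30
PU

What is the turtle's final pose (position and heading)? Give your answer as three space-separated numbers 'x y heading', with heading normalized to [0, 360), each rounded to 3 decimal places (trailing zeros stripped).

Answer: -30.321 -99.282 150

Derivation:
Executing turtle program step by step:
Start: pos=(0,0), heading=0, pen down
BK 13: (0,0) -> (-13,0) [heading=0, draw]
REPEAT 4 [
  -- iteration 1/4 --
  FD 20: (-13,0) -> (7,0) [heading=0, draw]
  REPEAT 2 [
    -- iteration 1/2 --
    FD 17: (7,0) -> (24,0) [heading=0, draw]
    FD 3: (24,0) -> (27,0) [heading=0, draw]
    RT 30: heading 0 -> 330
    -- iteration 2/2 --
    FD 17: (27,0) -> (41.722,-8.5) [heading=330, draw]
    FD 3: (41.722,-8.5) -> (44.321,-10) [heading=330, draw]
    RT 30: heading 330 -> 300
  ]
  -- iteration 2/4 --
  FD 20: (44.321,-10) -> (54.321,-27.321) [heading=300, draw]
  REPEAT 2 [
    -- iteration 1/2 --
    FD 17: (54.321,-27.321) -> (62.821,-42.043) [heading=300, draw]
    FD 3: (62.821,-42.043) -> (64.321,-44.641) [heading=300, draw]
    RT 30: heading 300 -> 270
    -- iteration 2/2 --
    FD 17: (64.321,-44.641) -> (64.321,-61.641) [heading=270, draw]
    FD 3: (64.321,-61.641) -> (64.321,-64.641) [heading=270, draw]
    RT 30: heading 270 -> 240
  ]
  -- iteration 3/4 --
  FD 20: (64.321,-64.641) -> (54.321,-81.962) [heading=240, draw]
  REPEAT 2 [
    -- iteration 1/2 --
    FD 17: (54.321,-81.962) -> (45.821,-96.684) [heading=240, draw]
    FD 3: (45.821,-96.684) -> (44.321,-99.282) [heading=240, draw]
    RT 30: heading 240 -> 210
    -- iteration 2/2 --
    FD 17: (44.321,-99.282) -> (29.598,-107.782) [heading=210, draw]
    FD 3: (29.598,-107.782) -> (27,-109.282) [heading=210, draw]
    RT 30: heading 210 -> 180
  ]
  -- iteration 4/4 --
  FD 20: (27,-109.282) -> (7,-109.282) [heading=180, draw]
  REPEAT 2 [
    -- iteration 1/2 --
    FD 17: (7,-109.282) -> (-10,-109.282) [heading=180, draw]
    FD 3: (-10,-109.282) -> (-13,-109.282) [heading=180, draw]
    RT 30: heading 180 -> 150
    -- iteration 2/2 --
    FD 17: (-13,-109.282) -> (-27.722,-100.782) [heading=150, draw]
    FD 3: (-27.722,-100.782) -> (-30.321,-99.282) [heading=150, draw]
    RT 30: heading 150 -> 120
  ]
]
LT 30: heading 120 -> 150
PU: pen up
Final: pos=(-30.321,-99.282), heading=150, 21 segment(s) drawn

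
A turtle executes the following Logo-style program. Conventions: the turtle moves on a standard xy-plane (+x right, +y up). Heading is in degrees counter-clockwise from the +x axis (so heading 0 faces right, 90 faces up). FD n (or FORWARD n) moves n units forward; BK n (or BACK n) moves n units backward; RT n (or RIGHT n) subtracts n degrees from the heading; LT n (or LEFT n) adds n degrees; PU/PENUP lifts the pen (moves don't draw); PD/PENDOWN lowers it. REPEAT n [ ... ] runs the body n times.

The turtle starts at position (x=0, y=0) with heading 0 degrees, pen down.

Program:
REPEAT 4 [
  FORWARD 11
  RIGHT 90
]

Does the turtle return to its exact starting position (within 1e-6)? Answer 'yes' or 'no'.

Executing turtle program step by step:
Start: pos=(0,0), heading=0, pen down
REPEAT 4 [
  -- iteration 1/4 --
  FD 11: (0,0) -> (11,0) [heading=0, draw]
  RT 90: heading 0 -> 270
  -- iteration 2/4 --
  FD 11: (11,0) -> (11,-11) [heading=270, draw]
  RT 90: heading 270 -> 180
  -- iteration 3/4 --
  FD 11: (11,-11) -> (0,-11) [heading=180, draw]
  RT 90: heading 180 -> 90
  -- iteration 4/4 --
  FD 11: (0,-11) -> (0,0) [heading=90, draw]
  RT 90: heading 90 -> 0
]
Final: pos=(0,0), heading=0, 4 segment(s) drawn

Start position: (0, 0)
Final position: (0, 0)
Distance = 0; < 1e-6 -> CLOSED

Answer: yes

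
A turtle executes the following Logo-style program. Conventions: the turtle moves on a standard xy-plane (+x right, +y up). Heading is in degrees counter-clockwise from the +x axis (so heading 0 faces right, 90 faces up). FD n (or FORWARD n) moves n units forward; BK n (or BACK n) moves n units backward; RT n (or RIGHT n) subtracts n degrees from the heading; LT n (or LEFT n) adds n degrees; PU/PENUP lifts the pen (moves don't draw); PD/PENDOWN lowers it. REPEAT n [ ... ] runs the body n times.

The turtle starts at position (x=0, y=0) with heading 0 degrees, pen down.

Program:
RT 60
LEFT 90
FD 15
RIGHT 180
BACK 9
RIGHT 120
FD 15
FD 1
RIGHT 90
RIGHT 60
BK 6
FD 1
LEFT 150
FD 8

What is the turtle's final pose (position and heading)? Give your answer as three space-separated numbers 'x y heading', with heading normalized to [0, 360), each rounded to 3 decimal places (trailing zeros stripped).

Executing turtle program step by step:
Start: pos=(0,0), heading=0, pen down
RT 60: heading 0 -> 300
LT 90: heading 300 -> 30
FD 15: (0,0) -> (12.99,7.5) [heading=30, draw]
RT 180: heading 30 -> 210
BK 9: (12.99,7.5) -> (20.785,12) [heading=210, draw]
RT 120: heading 210 -> 90
FD 15: (20.785,12) -> (20.785,27) [heading=90, draw]
FD 1: (20.785,27) -> (20.785,28) [heading=90, draw]
RT 90: heading 90 -> 0
RT 60: heading 0 -> 300
BK 6: (20.785,28) -> (17.785,33.196) [heading=300, draw]
FD 1: (17.785,33.196) -> (18.285,32.33) [heading=300, draw]
LT 150: heading 300 -> 90
FD 8: (18.285,32.33) -> (18.285,40.33) [heading=90, draw]
Final: pos=(18.285,40.33), heading=90, 7 segment(s) drawn

Answer: 18.285 40.33 90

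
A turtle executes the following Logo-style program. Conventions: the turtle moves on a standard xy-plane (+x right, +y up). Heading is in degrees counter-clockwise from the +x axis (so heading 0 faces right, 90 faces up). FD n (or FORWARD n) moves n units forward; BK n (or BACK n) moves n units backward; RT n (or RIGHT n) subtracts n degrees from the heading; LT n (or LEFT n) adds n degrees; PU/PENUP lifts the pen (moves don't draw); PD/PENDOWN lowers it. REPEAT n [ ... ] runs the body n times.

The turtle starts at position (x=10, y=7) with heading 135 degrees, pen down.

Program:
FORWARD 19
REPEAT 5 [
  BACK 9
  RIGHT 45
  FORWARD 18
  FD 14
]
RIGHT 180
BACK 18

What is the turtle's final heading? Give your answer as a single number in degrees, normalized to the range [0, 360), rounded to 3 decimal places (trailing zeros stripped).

Executing turtle program step by step:
Start: pos=(10,7), heading=135, pen down
FD 19: (10,7) -> (-3.435,20.435) [heading=135, draw]
REPEAT 5 [
  -- iteration 1/5 --
  BK 9: (-3.435,20.435) -> (2.929,14.071) [heading=135, draw]
  RT 45: heading 135 -> 90
  FD 18: (2.929,14.071) -> (2.929,32.071) [heading=90, draw]
  FD 14: (2.929,32.071) -> (2.929,46.071) [heading=90, draw]
  -- iteration 2/5 --
  BK 9: (2.929,46.071) -> (2.929,37.071) [heading=90, draw]
  RT 45: heading 90 -> 45
  FD 18: (2.929,37.071) -> (15.657,49.799) [heading=45, draw]
  FD 14: (15.657,49.799) -> (25.556,59.698) [heading=45, draw]
  -- iteration 3/5 --
  BK 9: (25.556,59.698) -> (19.192,53.335) [heading=45, draw]
  RT 45: heading 45 -> 0
  FD 18: (19.192,53.335) -> (37.192,53.335) [heading=0, draw]
  FD 14: (37.192,53.335) -> (51.192,53.335) [heading=0, draw]
  -- iteration 4/5 --
  BK 9: (51.192,53.335) -> (42.192,53.335) [heading=0, draw]
  RT 45: heading 0 -> 315
  FD 18: (42.192,53.335) -> (54.92,40.607) [heading=315, draw]
  FD 14: (54.92,40.607) -> (64.82,30.707) [heading=315, draw]
  -- iteration 5/5 --
  BK 9: (64.82,30.707) -> (58.456,37.071) [heading=315, draw]
  RT 45: heading 315 -> 270
  FD 18: (58.456,37.071) -> (58.456,19.071) [heading=270, draw]
  FD 14: (58.456,19.071) -> (58.456,5.071) [heading=270, draw]
]
RT 180: heading 270 -> 90
BK 18: (58.456,5.071) -> (58.456,-12.929) [heading=90, draw]
Final: pos=(58.456,-12.929), heading=90, 17 segment(s) drawn

Answer: 90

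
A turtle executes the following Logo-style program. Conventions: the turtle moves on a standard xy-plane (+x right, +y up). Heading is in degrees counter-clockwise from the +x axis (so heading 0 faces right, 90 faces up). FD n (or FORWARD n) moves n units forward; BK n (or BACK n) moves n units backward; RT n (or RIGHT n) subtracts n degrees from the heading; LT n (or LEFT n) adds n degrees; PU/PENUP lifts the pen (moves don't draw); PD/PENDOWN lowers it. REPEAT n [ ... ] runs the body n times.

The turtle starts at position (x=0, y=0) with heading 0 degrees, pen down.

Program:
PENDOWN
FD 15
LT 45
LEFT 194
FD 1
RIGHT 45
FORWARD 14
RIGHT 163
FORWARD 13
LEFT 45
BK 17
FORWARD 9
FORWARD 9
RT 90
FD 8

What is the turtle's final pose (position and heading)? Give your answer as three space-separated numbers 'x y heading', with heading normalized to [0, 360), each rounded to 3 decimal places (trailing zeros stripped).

Executing turtle program step by step:
Start: pos=(0,0), heading=0, pen down
PD: pen down
FD 15: (0,0) -> (15,0) [heading=0, draw]
LT 45: heading 0 -> 45
LT 194: heading 45 -> 239
FD 1: (15,0) -> (14.485,-0.857) [heading=239, draw]
RT 45: heading 239 -> 194
FD 14: (14.485,-0.857) -> (0.901,-4.244) [heading=194, draw]
RT 163: heading 194 -> 31
FD 13: (0.901,-4.244) -> (12.044,2.451) [heading=31, draw]
LT 45: heading 31 -> 76
BK 17: (12.044,2.451) -> (7.931,-14.044) [heading=76, draw]
FD 9: (7.931,-14.044) -> (10.109,-5.311) [heading=76, draw]
FD 9: (10.109,-5.311) -> (12.286,3.422) [heading=76, draw]
RT 90: heading 76 -> 346
FD 8: (12.286,3.422) -> (20.048,1.486) [heading=346, draw]
Final: pos=(20.048,1.486), heading=346, 8 segment(s) drawn

Answer: 20.048 1.486 346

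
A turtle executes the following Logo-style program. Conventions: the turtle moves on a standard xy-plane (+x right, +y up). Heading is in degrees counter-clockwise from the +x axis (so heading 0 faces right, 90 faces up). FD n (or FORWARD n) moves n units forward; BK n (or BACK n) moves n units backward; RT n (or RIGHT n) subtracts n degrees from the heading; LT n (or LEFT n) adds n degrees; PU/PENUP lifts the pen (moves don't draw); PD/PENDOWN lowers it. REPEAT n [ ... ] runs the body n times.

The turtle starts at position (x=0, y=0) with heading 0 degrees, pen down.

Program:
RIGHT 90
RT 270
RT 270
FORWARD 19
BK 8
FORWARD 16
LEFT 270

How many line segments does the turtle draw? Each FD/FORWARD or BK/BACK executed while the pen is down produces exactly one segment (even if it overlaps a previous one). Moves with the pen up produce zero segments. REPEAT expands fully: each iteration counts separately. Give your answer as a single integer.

Answer: 3

Derivation:
Executing turtle program step by step:
Start: pos=(0,0), heading=0, pen down
RT 90: heading 0 -> 270
RT 270: heading 270 -> 0
RT 270: heading 0 -> 90
FD 19: (0,0) -> (0,19) [heading=90, draw]
BK 8: (0,19) -> (0,11) [heading=90, draw]
FD 16: (0,11) -> (0,27) [heading=90, draw]
LT 270: heading 90 -> 0
Final: pos=(0,27), heading=0, 3 segment(s) drawn
Segments drawn: 3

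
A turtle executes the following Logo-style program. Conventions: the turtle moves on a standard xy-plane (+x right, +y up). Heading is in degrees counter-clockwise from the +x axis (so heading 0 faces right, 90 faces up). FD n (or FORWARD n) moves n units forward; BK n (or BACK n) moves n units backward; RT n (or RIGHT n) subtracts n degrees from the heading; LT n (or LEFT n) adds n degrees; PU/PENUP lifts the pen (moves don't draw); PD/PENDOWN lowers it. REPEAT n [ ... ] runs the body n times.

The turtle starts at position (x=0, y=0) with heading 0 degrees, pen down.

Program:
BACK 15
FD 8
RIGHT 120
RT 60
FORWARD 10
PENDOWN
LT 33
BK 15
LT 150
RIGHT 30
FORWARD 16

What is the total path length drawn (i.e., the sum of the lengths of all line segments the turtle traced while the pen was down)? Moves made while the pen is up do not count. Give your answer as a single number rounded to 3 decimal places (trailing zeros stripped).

Answer: 64

Derivation:
Executing turtle program step by step:
Start: pos=(0,0), heading=0, pen down
BK 15: (0,0) -> (-15,0) [heading=0, draw]
FD 8: (-15,0) -> (-7,0) [heading=0, draw]
RT 120: heading 0 -> 240
RT 60: heading 240 -> 180
FD 10: (-7,0) -> (-17,0) [heading=180, draw]
PD: pen down
LT 33: heading 180 -> 213
BK 15: (-17,0) -> (-4.42,8.17) [heading=213, draw]
LT 150: heading 213 -> 3
RT 30: heading 3 -> 333
FD 16: (-4.42,8.17) -> (9.836,0.906) [heading=333, draw]
Final: pos=(9.836,0.906), heading=333, 5 segment(s) drawn

Segment lengths:
  seg 1: (0,0) -> (-15,0), length = 15
  seg 2: (-15,0) -> (-7,0), length = 8
  seg 3: (-7,0) -> (-17,0), length = 10
  seg 4: (-17,0) -> (-4.42,8.17), length = 15
  seg 5: (-4.42,8.17) -> (9.836,0.906), length = 16
Total = 64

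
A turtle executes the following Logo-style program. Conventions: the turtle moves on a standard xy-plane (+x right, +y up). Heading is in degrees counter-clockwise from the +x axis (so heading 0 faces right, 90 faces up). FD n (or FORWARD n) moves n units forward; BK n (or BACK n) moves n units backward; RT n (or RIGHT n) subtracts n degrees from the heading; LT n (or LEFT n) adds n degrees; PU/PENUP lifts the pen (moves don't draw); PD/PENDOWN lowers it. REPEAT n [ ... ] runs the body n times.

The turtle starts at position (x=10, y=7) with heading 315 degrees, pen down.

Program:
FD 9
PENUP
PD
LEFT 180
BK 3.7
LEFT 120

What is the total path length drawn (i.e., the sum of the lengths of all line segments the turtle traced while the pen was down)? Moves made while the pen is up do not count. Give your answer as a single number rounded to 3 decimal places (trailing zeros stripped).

Executing turtle program step by step:
Start: pos=(10,7), heading=315, pen down
FD 9: (10,7) -> (16.364,0.636) [heading=315, draw]
PU: pen up
PD: pen down
LT 180: heading 315 -> 135
BK 3.7: (16.364,0.636) -> (18.98,-1.98) [heading=135, draw]
LT 120: heading 135 -> 255
Final: pos=(18.98,-1.98), heading=255, 2 segment(s) drawn

Segment lengths:
  seg 1: (10,7) -> (16.364,0.636), length = 9
  seg 2: (16.364,0.636) -> (18.98,-1.98), length = 3.7
Total = 12.7

Answer: 12.7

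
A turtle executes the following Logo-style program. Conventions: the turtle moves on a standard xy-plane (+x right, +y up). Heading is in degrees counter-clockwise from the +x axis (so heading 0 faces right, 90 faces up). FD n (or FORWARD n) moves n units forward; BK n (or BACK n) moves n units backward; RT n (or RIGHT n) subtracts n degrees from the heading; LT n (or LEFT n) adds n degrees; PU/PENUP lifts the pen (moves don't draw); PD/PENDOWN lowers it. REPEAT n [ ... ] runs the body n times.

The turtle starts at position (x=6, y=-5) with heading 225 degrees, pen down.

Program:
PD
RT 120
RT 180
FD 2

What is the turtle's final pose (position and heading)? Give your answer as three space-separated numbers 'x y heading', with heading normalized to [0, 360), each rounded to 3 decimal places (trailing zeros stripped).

Answer: 6.518 -6.932 285

Derivation:
Executing turtle program step by step:
Start: pos=(6,-5), heading=225, pen down
PD: pen down
RT 120: heading 225 -> 105
RT 180: heading 105 -> 285
FD 2: (6,-5) -> (6.518,-6.932) [heading=285, draw]
Final: pos=(6.518,-6.932), heading=285, 1 segment(s) drawn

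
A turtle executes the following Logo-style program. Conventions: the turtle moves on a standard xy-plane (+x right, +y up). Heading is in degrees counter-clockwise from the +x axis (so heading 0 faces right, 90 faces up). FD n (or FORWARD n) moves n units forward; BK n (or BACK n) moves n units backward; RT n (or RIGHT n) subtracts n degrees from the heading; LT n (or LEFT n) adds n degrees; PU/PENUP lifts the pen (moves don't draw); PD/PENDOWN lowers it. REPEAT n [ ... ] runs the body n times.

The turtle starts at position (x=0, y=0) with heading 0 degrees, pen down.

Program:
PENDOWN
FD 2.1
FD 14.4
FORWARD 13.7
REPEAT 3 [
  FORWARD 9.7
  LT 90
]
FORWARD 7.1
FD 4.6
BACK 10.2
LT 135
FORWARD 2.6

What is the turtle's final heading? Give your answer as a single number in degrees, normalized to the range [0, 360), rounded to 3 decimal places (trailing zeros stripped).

Answer: 45

Derivation:
Executing turtle program step by step:
Start: pos=(0,0), heading=0, pen down
PD: pen down
FD 2.1: (0,0) -> (2.1,0) [heading=0, draw]
FD 14.4: (2.1,0) -> (16.5,0) [heading=0, draw]
FD 13.7: (16.5,0) -> (30.2,0) [heading=0, draw]
REPEAT 3 [
  -- iteration 1/3 --
  FD 9.7: (30.2,0) -> (39.9,0) [heading=0, draw]
  LT 90: heading 0 -> 90
  -- iteration 2/3 --
  FD 9.7: (39.9,0) -> (39.9,9.7) [heading=90, draw]
  LT 90: heading 90 -> 180
  -- iteration 3/3 --
  FD 9.7: (39.9,9.7) -> (30.2,9.7) [heading=180, draw]
  LT 90: heading 180 -> 270
]
FD 7.1: (30.2,9.7) -> (30.2,2.6) [heading=270, draw]
FD 4.6: (30.2,2.6) -> (30.2,-2) [heading=270, draw]
BK 10.2: (30.2,-2) -> (30.2,8.2) [heading=270, draw]
LT 135: heading 270 -> 45
FD 2.6: (30.2,8.2) -> (32.038,10.038) [heading=45, draw]
Final: pos=(32.038,10.038), heading=45, 10 segment(s) drawn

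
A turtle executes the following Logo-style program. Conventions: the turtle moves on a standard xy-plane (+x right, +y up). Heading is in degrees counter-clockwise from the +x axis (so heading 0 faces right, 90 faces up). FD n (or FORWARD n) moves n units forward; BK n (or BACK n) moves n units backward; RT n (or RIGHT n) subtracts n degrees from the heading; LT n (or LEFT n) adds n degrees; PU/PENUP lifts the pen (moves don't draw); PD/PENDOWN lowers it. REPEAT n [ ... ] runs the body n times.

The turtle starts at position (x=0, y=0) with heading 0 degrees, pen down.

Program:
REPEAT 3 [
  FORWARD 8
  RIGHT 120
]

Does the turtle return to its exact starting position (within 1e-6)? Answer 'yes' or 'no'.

Executing turtle program step by step:
Start: pos=(0,0), heading=0, pen down
REPEAT 3 [
  -- iteration 1/3 --
  FD 8: (0,0) -> (8,0) [heading=0, draw]
  RT 120: heading 0 -> 240
  -- iteration 2/3 --
  FD 8: (8,0) -> (4,-6.928) [heading=240, draw]
  RT 120: heading 240 -> 120
  -- iteration 3/3 --
  FD 8: (4,-6.928) -> (0,0) [heading=120, draw]
  RT 120: heading 120 -> 0
]
Final: pos=(0,0), heading=0, 3 segment(s) drawn

Start position: (0, 0)
Final position: (0, 0)
Distance = 0; < 1e-6 -> CLOSED

Answer: yes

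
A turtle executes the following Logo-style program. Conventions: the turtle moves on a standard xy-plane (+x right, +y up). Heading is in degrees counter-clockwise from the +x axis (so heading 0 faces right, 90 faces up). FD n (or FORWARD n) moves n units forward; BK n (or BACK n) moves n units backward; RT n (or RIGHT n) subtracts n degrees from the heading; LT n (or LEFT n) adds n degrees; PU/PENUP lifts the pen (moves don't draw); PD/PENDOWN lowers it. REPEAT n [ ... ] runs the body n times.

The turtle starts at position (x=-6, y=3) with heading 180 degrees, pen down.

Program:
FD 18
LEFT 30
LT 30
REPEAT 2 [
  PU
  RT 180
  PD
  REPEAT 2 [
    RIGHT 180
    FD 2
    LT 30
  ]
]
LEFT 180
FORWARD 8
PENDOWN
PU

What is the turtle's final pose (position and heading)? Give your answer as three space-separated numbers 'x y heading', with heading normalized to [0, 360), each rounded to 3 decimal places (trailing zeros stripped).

Executing turtle program step by step:
Start: pos=(-6,3), heading=180, pen down
FD 18: (-6,3) -> (-24,3) [heading=180, draw]
LT 30: heading 180 -> 210
LT 30: heading 210 -> 240
REPEAT 2 [
  -- iteration 1/2 --
  PU: pen up
  RT 180: heading 240 -> 60
  PD: pen down
  REPEAT 2 [
    -- iteration 1/2 --
    RT 180: heading 60 -> 240
    FD 2: (-24,3) -> (-25,1.268) [heading=240, draw]
    LT 30: heading 240 -> 270
    -- iteration 2/2 --
    RT 180: heading 270 -> 90
    FD 2: (-25,1.268) -> (-25,3.268) [heading=90, draw]
    LT 30: heading 90 -> 120
  ]
  -- iteration 2/2 --
  PU: pen up
  RT 180: heading 120 -> 300
  PD: pen down
  REPEAT 2 [
    -- iteration 1/2 --
    RT 180: heading 300 -> 120
    FD 2: (-25,3.268) -> (-26,5) [heading=120, draw]
    LT 30: heading 120 -> 150
    -- iteration 2/2 --
    RT 180: heading 150 -> 330
    FD 2: (-26,5) -> (-24.268,4) [heading=330, draw]
    LT 30: heading 330 -> 0
  ]
]
LT 180: heading 0 -> 180
FD 8: (-24.268,4) -> (-32.268,4) [heading=180, draw]
PD: pen down
PU: pen up
Final: pos=(-32.268,4), heading=180, 6 segment(s) drawn

Answer: -32.268 4 180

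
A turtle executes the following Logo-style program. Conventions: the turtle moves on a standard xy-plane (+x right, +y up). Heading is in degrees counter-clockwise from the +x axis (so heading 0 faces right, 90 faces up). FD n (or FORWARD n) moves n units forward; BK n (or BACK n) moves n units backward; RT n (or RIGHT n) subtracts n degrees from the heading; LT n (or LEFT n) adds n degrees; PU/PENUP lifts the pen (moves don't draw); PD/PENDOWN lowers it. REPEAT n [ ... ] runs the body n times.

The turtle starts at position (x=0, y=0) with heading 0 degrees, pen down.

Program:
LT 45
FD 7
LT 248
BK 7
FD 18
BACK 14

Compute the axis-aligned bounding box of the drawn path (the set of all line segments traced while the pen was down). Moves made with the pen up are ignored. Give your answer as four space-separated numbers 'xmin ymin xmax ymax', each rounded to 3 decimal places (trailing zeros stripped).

Answer: 0 -5.176 9.248 11.393

Derivation:
Executing turtle program step by step:
Start: pos=(0,0), heading=0, pen down
LT 45: heading 0 -> 45
FD 7: (0,0) -> (4.95,4.95) [heading=45, draw]
LT 248: heading 45 -> 293
BK 7: (4.95,4.95) -> (2.215,11.393) [heading=293, draw]
FD 18: (2.215,11.393) -> (9.248,-5.176) [heading=293, draw]
BK 14: (9.248,-5.176) -> (3.778,7.711) [heading=293, draw]
Final: pos=(3.778,7.711), heading=293, 4 segment(s) drawn

Segment endpoints: x in {0, 2.215, 3.778, 4.95, 9.248}, y in {-5.176, 0, 4.95, 7.711, 11.393}
xmin=0, ymin=-5.176, xmax=9.248, ymax=11.393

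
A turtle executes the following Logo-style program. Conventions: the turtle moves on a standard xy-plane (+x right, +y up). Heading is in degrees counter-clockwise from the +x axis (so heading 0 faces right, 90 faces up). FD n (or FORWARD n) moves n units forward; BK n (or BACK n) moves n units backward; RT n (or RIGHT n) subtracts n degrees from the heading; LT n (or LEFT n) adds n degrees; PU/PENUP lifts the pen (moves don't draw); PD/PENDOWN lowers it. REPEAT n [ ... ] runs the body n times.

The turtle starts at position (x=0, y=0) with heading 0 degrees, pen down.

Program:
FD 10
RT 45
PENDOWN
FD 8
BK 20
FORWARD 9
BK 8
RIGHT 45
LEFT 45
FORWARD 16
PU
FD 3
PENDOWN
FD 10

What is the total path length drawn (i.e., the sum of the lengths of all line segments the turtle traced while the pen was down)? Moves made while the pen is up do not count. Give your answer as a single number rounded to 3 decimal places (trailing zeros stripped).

Answer: 81

Derivation:
Executing turtle program step by step:
Start: pos=(0,0), heading=0, pen down
FD 10: (0,0) -> (10,0) [heading=0, draw]
RT 45: heading 0 -> 315
PD: pen down
FD 8: (10,0) -> (15.657,-5.657) [heading=315, draw]
BK 20: (15.657,-5.657) -> (1.515,8.485) [heading=315, draw]
FD 9: (1.515,8.485) -> (7.879,2.121) [heading=315, draw]
BK 8: (7.879,2.121) -> (2.222,7.778) [heading=315, draw]
RT 45: heading 315 -> 270
LT 45: heading 270 -> 315
FD 16: (2.222,7.778) -> (13.536,-3.536) [heading=315, draw]
PU: pen up
FD 3: (13.536,-3.536) -> (15.657,-5.657) [heading=315, move]
PD: pen down
FD 10: (15.657,-5.657) -> (22.728,-12.728) [heading=315, draw]
Final: pos=(22.728,-12.728), heading=315, 7 segment(s) drawn

Segment lengths:
  seg 1: (0,0) -> (10,0), length = 10
  seg 2: (10,0) -> (15.657,-5.657), length = 8
  seg 3: (15.657,-5.657) -> (1.515,8.485), length = 20
  seg 4: (1.515,8.485) -> (7.879,2.121), length = 9
  seg 5: (7.879,2.121) -> (2.222,7.778), length = 8
  seg 6: (2.222,7.778) -> (13.536,-3.536), length = 16
  seg 7: (15.657,-5.657) -> (22.728,-12.728), length = 10
Total = 81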